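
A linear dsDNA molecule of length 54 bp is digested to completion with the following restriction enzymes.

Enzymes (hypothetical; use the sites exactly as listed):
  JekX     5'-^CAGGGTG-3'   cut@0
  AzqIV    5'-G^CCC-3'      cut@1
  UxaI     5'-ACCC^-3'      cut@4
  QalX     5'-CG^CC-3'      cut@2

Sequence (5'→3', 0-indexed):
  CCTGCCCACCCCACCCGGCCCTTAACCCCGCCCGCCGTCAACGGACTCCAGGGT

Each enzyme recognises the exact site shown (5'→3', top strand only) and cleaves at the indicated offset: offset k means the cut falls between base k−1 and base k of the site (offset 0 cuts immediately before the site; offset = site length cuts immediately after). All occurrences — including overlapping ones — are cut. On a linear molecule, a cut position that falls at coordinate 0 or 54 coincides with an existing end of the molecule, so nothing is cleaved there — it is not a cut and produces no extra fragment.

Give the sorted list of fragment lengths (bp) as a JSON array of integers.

Per-enzyme occurrences:
  JekX (CAGGGTG, off=0): no sites
  AzqIV GCCC/1: at [3, 17, 29] ⇒ [4, 18, 30]
  UxaI ACCC/4: at [7, 12, 24] ⇒ [11, 16, 28]
  QalX CGCC/2: at [28, 32] ⇒ [30, 34]

Pooled cuts: [4, 11, 16, 18, 28, 30, 34]

Fragments:
  [0,4): 4 bp
  [4,11): 7 bp
  [11,16): 5 bp
  [16,18): 2 bp
  [18,28): 10 bp
  [28,30): 2 bp
  [30,34): 4 bp
  [34,54): 20 bp

[2,2,4,4,5,7,10,20]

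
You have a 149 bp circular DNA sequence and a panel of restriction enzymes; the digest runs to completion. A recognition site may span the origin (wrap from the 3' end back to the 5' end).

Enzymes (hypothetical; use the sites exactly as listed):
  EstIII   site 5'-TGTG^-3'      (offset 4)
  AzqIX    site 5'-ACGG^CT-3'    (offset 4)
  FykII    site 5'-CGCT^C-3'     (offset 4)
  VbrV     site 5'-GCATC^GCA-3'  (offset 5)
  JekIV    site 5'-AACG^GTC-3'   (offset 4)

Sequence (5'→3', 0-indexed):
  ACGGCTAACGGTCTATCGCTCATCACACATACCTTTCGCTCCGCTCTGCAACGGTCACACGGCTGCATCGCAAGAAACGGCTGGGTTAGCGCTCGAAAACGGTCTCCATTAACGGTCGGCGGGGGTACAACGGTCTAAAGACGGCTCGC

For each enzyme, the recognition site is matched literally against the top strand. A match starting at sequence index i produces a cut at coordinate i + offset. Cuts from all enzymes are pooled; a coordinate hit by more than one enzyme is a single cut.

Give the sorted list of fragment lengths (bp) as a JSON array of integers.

Per-enzyme occurrences:
  EstIII (TGTG, off=4): no sites
  AzqIX ACGGCT/4: at [0, 58, 76, 140] ⇒ [4, 62, 80, 144]
  FykII CGCTC/4: at [16, 36, 41, 89] ⇒ [20, 40, 45, 93]
  VbrV GCATCGCA/5: at [64] ⇒ [69]
  JekIV AACGGTC/4: at [6, 49, 97, 110, 128] ⇒ [10, 53, 101, 114, 132]

All cut coordinates (distinct, sorted): [4, 10, 20, 40, 45, 53, 62, 69, 80, 93, 101, 114, 132, 144]

Fragment lengths:
  4→10: 6 bp
  10→20: 10 bp
  20→40: 20 bp
  40→45: 5 bp
  45→53: 8 bp
  53→62: 9 bp
  62→69: 7 bp
  69→80: 11 bp
  80→93: 13 bp
  93→101: 8 bp
  101→114: 13 bp
  114→132: 18 bp
  132→144: 12 bp
  144→4 (wrap): 149-144+4 = 9 bp

[5,6,7,8,8,9,9,10,11,12,13,13,18,20]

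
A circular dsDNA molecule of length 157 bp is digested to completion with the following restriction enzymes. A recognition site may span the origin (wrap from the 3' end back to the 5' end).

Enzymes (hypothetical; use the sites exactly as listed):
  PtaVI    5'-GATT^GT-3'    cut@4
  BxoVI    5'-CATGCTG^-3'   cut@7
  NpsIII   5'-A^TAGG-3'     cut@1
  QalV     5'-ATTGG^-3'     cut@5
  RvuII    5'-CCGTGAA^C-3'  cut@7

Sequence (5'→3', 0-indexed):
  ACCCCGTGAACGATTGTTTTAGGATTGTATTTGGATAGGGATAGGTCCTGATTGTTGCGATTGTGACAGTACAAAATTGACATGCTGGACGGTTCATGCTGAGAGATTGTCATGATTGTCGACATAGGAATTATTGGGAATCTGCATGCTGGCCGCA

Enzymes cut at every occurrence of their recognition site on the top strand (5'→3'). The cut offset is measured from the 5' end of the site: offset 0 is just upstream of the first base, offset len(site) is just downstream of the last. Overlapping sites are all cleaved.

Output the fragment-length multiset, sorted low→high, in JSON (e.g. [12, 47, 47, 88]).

Scan for sites:
  PtaVI (GATTGT, off=4): starts [11, 22, 49, 58, 104, 113] → cuts [15, 26, 53, 62, 108, 117]
  BxoVI (CATGCTG, off=7): starts [80, 94, 144] → cuts [87, 101, 151]
  NpsIII (ATAGG, off=1): starts [34, 40, 123] → cuts [35, 41, 124]
  QalV (ATTGG, off=5): starts [132] → cuts [137]
  RvuII (CCGTGAAC, off=7): starts [3] → cuts [10]

All cut coordinates (distinct, sorted): [10, 15, 26, 35, 41, 53, 62, 87, 101, 108, 117, 124, 137, 151]

Fragment lengths:
  10→15: 5 bp
  15→26: 11 bp
  26→35: 9 bp
  35→41: 6 bp
  41→53: 12 bp
  53→62: 9 bp
  62→87: 25 bp
  87→101: 14 bp
  101→108: 7 bp
  108→117: 9 bp
  117→124: 7 bp
  124→137: 13 bp
  137→151: 14 bp
  151→10 (wrap): 157-151+10 = 16 bp

[5,6,7,7,9,9,9,11,12,13,14,14,16,25]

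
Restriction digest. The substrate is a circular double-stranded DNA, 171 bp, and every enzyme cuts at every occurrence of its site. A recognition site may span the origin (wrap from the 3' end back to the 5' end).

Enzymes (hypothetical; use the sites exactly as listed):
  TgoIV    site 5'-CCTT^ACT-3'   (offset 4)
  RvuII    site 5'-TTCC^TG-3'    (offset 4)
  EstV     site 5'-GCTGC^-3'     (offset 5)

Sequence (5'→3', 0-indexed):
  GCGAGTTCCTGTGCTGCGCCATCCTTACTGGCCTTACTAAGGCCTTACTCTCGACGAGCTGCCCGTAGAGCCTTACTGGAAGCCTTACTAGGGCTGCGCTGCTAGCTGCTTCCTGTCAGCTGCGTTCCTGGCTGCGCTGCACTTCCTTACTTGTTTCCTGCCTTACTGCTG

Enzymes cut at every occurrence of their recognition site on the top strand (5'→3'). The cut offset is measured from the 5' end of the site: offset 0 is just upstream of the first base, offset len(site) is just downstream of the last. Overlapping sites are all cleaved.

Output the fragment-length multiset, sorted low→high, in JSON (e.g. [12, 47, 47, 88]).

Per-enzyme occurrences:
  TgoIV (CCTTACT, off=4): starts [22, 31, 42, 70, 82, 144, 160] → cuts [26, 35, 46, 74, 86, 148, 164]
  RvuII (TTCCTG, off=4): starts [5, 109, 124, 154] → cuts [9, 113, 128, 158]
  EstV (GCTGC, off=5): starts [12, 57, 92, 97, 104, 118, 130, 135] → cuts [17, 62, 97, 102, 109, 123, 135, 140]

All cut coordinates (distinct, sorted): [9, 17, 26, 35, 46, 62, 74, 86, 97, 102, 109, 113, 123, 128, 135, 140, 148, 158, 164]

Fragment lengths:
  9→17: 8 bp
  17→26: 9 bp
  26→35: 9 bp
  35→46: 11 bp
  46→62: 16 bp
  62→74: 12 bp
  74→86: 12 bp
  86→97: 11 bp
  97→102: 5 bp
  102→109: 7 bp
  109→113: 4 bp
  113→123: 10 bp
  123→128: 5 bp
  128→135: 7 bp
  135→140: 5 bp
  140→148: 8 bp
  148→158: 10 bp
  158→164: 6 bp
  164→9 (wrap): 171-164+9 = 16 bp

[4,5,5,5,6,7,7,8,8,9,9,10,10,11,11,12,12,16,16]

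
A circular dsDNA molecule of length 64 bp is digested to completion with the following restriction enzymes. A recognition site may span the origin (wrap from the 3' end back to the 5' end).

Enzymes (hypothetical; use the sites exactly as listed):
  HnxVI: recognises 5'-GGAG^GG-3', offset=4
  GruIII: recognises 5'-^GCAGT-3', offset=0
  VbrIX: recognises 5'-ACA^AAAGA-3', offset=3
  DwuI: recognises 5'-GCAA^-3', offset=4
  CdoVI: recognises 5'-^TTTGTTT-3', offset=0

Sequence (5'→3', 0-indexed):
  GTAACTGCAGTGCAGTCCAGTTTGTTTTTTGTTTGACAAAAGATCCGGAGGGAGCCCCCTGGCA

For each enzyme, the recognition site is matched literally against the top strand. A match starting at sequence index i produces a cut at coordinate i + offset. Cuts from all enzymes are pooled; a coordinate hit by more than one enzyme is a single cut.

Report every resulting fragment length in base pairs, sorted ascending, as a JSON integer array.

Site scan:
  HnxVI GGAGGG/4: at [46] ⇒ [50]
  GruIII GCAGT/0: at [6, 11, 61] ⇒ [6, 11, 61]
  VbrIX ACAAAAGA/3: at [35] ⇒ [38]
  DwuI (GCAA, off=4): no sites
  CdoVI TTTGTTT/0: at [20, 27] ⇒ [20, 27]

Pooled cuts: [6, 11, 20, 27, 38, 50, 61]

Fragments:
  6→11: 5 bp
  11→20: 9 bp
  20→27: 7 bp
  27→38: 11 bp
  38→50: 12 bp
  50→61: 11 bp
  61→6 (wrap): 64-61+6 = 9 bp

[5,7,9,9,11,11,12]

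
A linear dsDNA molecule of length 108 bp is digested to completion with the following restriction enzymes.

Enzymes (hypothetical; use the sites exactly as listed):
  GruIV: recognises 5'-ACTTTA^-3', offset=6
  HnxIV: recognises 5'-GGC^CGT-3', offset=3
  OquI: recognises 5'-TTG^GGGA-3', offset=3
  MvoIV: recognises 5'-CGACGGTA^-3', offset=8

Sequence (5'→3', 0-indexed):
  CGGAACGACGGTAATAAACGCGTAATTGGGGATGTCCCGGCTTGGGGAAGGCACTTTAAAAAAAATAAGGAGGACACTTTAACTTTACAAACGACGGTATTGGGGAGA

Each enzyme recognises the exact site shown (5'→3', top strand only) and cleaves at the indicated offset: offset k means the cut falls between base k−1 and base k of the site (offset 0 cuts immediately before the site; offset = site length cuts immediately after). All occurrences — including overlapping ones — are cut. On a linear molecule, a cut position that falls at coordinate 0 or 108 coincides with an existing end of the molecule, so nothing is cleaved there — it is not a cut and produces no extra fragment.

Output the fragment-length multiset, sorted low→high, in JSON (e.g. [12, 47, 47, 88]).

[3,6,6,12,13,14,15,16,23]

Site scan:
  GruIV ACTTTA/6: at [52, 75, 81] ⇒ [58, 81, 87]
  HnxIV (GGCCGT, off=3): no sites
  OquI TTGGGGA/3: at [25, 41, 99] ⇒ [28, 44, 102]
  MvoIV CGACGGTA/8: at [5, 91] ⇒ [13, 99]

Pooled cuts: [13, 28, 44, 58, 81, 87, 99, 102]

Fragment lengths:
  [0,13): 13 bp
  [13,28): 15 bp
  [28,44): 16 bp
  [44,58): 14 bp
  [58,81): 23 bp
  [81,87): 6 bp
  [87,99): 12 bp
  [99,102): 3 bp
  [102,108): 6 bp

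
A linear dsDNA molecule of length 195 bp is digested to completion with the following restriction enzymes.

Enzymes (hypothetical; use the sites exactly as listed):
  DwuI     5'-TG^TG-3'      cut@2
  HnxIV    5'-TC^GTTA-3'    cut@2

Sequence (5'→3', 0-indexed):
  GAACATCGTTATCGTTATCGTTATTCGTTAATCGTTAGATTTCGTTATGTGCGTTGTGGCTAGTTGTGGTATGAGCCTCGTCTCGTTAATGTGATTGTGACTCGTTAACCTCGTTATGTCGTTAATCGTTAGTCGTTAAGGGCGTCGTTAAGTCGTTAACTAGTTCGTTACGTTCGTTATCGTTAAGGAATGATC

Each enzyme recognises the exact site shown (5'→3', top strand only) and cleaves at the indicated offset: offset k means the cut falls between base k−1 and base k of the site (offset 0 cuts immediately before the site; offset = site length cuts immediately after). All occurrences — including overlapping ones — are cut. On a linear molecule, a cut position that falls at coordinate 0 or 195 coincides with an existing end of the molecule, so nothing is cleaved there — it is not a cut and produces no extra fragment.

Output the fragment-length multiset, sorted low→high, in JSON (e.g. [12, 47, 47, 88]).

Scan for sites:
  DwuI TGTG/2: at [47, 54, 64, 89, 95] ⇒ [49, 56, 66, 91, 97]
  HnxIV TCGTTA/2: at [5, 11, 17, 24, 31, 41, 82, 101, 110, 118, 125, 132, 144, 152, 164, 173, 179] ⇒ [7, 13, 19, 26, 33, 43, 84, 103, 112, 120, 127, 134, 146, 154, 166, 175, 181]

Pooled cuts: [7, 13, 19, 26, 33, 43, 49, 56, 66, 84, 91, 97, 103, 112, 120, 127, 134, 146, 154, 166, 175, 181]

Fragment lengths:
  [0,7): 7 bp
  [7,13): 6 bp
  [13,19): 6 bp
  [19,26): 7 bp
  [26,33): 7 bp
  [33,43): 10 bp
  [43,49): 6 bp
  [49,56): 7 bp
  [56,66): 10 bp
  [66,84): 18 bp
  [84,91): 7 bp
  [91,97): 6 bp
  [97,103): 6 bp
  [103,112): 9 bp
  [112,120): 8 bp
  [120,127): 7 bp
  [127,134): 7 bp
  [134,146): 12 bp
  [146,154): 8 bp
  [154,166): 12 bp
  [166,175): 9 bp
  [175,181): 6 bp
  [181,195): 14 bp

[6,6,6,6,6,6,7,7,7,7,7,7,7,8,8,9,9,10,10,12,12,14,18]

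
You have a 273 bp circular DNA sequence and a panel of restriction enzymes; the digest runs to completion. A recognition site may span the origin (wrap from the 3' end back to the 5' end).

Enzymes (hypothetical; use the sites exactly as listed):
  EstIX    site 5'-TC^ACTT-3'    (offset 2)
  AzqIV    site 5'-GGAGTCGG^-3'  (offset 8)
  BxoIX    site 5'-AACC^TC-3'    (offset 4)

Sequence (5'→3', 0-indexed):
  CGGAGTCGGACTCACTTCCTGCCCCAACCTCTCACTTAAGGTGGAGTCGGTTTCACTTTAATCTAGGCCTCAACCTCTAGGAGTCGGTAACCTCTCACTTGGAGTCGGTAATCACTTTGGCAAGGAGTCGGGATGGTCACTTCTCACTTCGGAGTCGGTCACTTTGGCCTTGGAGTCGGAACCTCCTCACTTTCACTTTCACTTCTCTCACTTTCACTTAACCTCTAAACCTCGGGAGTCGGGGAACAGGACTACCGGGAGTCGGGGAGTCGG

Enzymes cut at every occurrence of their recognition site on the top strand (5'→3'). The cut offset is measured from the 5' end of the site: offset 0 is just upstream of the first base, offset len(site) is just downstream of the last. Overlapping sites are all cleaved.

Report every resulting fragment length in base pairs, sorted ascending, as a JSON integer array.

[2,4,4,4,4,4,5,5,5,6,6,6,7,7,8,8,8,9,9,11,12,12,13,16,17,18,19,21,23]

Site scan:
  EstIX (TCACTT, off=2): starts [11, 31, 52, 94, 111, 136, 143, 158, 186, 192, 198, 207, 213] → cuts [13, 33, 54, 96, 113, 138, 145, 160, 188, 194, 200, 209, 215]
  AzqIV (GGAGTCGG, off=8): starts [1, 42, 79, 100, 123, 150, 171, 234, 257, 265] → cuts [0, 9, 50, 87, 108, 131, 158, 179, 242, 265]
  BxoIX (AACCTC, off=4): starts [25, 71, 88, 179, 219, 227] → cuts [29, 75, 92, 183, 223, 231]

All cut coordinates (distinct, sorted): [0, 9, 13, 29, 33, 50, 54, 75, 87, 92, 96, 108, 113, 131, 138, 145, 158, 160, 179, 183, 188, 194, 200, 209, 215, 223, 231, 242, 265]

Fragments:
  0→9: 9 bp
  9→13: 4 bp
  13→29: 16 bp
  29→33: 4 bp
  33→50: 17 bp
  50→54: 4 bp
  54→75: 21 bp
  75→87: 12 bp
  87→92: 5 bp
  92→96: 4 bp
  96→108: 12 bp
  108→113: 5 bp
  113→131: 18 bp
  131→138: 7 bp
  138→145: 7 bp
  145→158: 13 bp
  158→160: 2 bp
  160→179: 19 bp
  179→183: 4 bp
  183→188: 5 bp
  188→194: 6 bp
  194→200: 6 bp
  200→209: 9 bp
  209→215: 6 bp
  215→223: 8 bp
  223→231: 8 bp
  231→242: 11 bp
  242→265: 23 bp
  265→0 (wrap): 273-265+0 = 8 bp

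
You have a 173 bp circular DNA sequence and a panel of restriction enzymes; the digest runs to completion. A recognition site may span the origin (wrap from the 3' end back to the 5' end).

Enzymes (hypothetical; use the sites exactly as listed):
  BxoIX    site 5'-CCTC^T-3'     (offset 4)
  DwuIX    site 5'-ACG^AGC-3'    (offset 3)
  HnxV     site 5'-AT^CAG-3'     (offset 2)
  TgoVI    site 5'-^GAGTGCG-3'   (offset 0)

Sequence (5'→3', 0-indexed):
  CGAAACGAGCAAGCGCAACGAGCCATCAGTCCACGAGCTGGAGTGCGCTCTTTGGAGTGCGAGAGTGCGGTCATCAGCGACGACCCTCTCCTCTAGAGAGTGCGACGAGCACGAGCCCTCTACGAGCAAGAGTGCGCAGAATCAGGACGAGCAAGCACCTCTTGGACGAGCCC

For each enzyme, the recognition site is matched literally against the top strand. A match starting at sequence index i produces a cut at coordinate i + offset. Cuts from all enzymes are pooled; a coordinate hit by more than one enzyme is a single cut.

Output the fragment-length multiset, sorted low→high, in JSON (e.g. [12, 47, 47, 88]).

[4,4,5,5,5,6,6,7,7,7,8,9,10,12,12,12,13,13,14,14]

Site scan:
  BxoIX CCTCT/4: at [84, 89, 116, 157] ⇒ [88, 93, 120, 161]
  DwuIX ACGAGC/3: at [4, 17, 32, 104, 110, 121, 146, 165] ⇒ [7, 20, 35, 107, 113, 124, 149, 168]
  HnxV ATCAG/2: at [24, 72, 140] ⇒ [26, 74, 142]
  TgoVI GAGTGCG/0: at [40, 54, 62, 97, 129] ⇒ [40, 54, 62, 97, 129]

Pooled cuts: [7, 20, 26, 35, 40, 54, 62, 74, 88, 93, 97, 107, 113, 120, 124, 129, 142, 149, 161, 168]

Fragment lengths:
  7→20: 13 bp
  20→26: 6 bp
  26→35: 9 bp
  35→40: 5 bp
  40→54: 14 bp
  54→62: 8 bp
  62→74: 12 bp
  74→88: 14 bp
  88→93: 5 bp
  93→97: 4 bp
  97→107: 10 bp
  107→113: 6 bp
  113→120: 7 bp
  120→124: 4 bp
  124→129: 5 bp
  129→142: 13 bp
  142→149: 7 bp
  149→161: 12 bp
  161→168: 7 bp
  168→7 (wrap): 173-168+7 = 12 bp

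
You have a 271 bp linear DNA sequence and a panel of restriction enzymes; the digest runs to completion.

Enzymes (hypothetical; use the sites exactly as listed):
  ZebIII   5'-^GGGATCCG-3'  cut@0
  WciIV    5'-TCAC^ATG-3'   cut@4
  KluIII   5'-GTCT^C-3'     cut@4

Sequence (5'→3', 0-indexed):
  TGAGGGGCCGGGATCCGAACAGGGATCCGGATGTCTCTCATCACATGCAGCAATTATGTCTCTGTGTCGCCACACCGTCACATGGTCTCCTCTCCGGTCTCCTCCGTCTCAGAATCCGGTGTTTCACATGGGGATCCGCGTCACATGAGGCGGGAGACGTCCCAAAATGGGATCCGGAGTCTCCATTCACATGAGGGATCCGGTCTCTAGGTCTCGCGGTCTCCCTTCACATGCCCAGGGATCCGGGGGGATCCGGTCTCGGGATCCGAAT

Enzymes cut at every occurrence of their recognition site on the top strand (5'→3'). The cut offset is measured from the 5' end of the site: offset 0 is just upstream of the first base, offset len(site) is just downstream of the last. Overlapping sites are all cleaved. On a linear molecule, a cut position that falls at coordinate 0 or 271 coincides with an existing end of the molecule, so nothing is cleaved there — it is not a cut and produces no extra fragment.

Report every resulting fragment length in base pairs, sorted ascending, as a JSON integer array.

Per-enzyme occurrences:
  ZebIII GGGATCCG/0: at [9, 21, 130, 168, 194, 237, 247, 260] ⇒ [9, 21, 130, 168, 194, 237, 247, 260]
  WciIV TCACATG/4: at [40, 77, 123, 140, 186, 226] ⇒ [44, 81, 127, 144, 190, 230]
  KluIII GTCTC/4: at [32, 57, 84, 96, 105, 178, 202, 210, 218, 255] ⇒ [36, 61, 88, 100, 109, 182, 206, 214, 222, 259]

Pooled cuts: [9, 21, 36, 44, 61, 81, 88, 100, 109, 127, 130, 144, 168, 182, 190, 194, 206, 214, 222, 230, 237, 247, 259, 260]

Fragment lengths:
  [0,9): 9 bp
  [9,21): 12 bp
  [21,36): 15 bp
  [36,44): 8 bp
  [44,61): 17 bp
  [61,81): 20 bp
  [81,88): 7 bp
  [88,100): 12 bp
  [100,109): 9 bp
  [109,127): 18 bp
  [127,130): 3 bp
  [130,144): 14 bp
  [144,168): 24 bp
  [168,182): 14 bp
  [182,190): 8 bp
  [190,194): 4 bp
  [194,206): 12 bp
  [206,214): 8 bp
  [214,222): 8 bp
  [222,230): 8 bp
  [230,237): 7 bp
  [237,247): 10 bp
  [247,259): 12 bp
  [259,260): 1 bp
  [260,271): 11 bp

[1,3,4,7,7,8,8,8,8,8,9,9,10,11,12,12,12,12,14,14,15,17,18,20,24]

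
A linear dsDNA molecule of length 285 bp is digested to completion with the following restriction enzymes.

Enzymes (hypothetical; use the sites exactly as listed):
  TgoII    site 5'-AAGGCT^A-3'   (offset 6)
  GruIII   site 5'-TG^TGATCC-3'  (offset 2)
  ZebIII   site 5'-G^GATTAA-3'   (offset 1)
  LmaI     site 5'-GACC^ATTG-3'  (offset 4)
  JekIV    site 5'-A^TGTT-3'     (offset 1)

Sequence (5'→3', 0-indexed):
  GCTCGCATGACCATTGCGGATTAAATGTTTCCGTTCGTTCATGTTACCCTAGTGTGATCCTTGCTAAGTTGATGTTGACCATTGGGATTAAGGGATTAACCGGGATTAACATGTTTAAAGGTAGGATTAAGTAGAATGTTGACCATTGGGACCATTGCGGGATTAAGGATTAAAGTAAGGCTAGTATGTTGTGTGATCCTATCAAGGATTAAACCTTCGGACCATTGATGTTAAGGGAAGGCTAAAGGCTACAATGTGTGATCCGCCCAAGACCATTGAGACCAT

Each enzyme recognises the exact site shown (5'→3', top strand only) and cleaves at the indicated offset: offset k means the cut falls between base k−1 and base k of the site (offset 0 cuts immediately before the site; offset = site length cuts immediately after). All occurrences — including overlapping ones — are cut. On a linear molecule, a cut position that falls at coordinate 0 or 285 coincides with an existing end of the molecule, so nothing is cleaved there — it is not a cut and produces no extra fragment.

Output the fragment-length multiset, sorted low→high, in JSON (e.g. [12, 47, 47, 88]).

[4,5,5,6,7,7,7,7,7,8,8,8,8,8,9,10,11,12,12,13,13,13,15,15,16,16,17,18]

Scan for sites:
  TgoII AAGGCTA/6: at [176, 237, 244] ⇒ [182, 243, 250]
  GruIII TGTGATCC/2: at [52, 191, 256] ⇒ [54, 193, 258]
  ZebIII GGATTAA/1: at [17, 84, 92, 102, 123, 159, 166, 205] ⇒ [18, 85, 93, 103, 124, 160, 167, 206]
  LmaI GACCATTG/4: at [8, 76, 140, 149, 219, 270] ⇒ [12, 80, 144, 153, 223, 274]
  JekIV ATGTT/1: at [24, 40, 71, 110, 135, 185, 227] ⇒ [25, 41, 72, 111, 136, 186, 228]

All cut coordinates (distinct, sorted): [12, 18, 25, 41, 54, 72, 80, 85, 93, 103, 111, 124, 136, 144, 153, 160, 167, 182, 186, 193, 206, 223, 228, 243, 250, 258, 274]

Fragment lengths:
  [0,12): 12 bp
  [12,18): 6 bp
  [18,25): 7 bp
  [25,41): 16 bp
  [41,54): 13 bp
  [54,72): 18 bp
  [72,80): 8 bp
  [80,85): 5 bp
  [85,93): 8 bp
  [93,103): 10 bp
  [103,111): 8 bp
  [111,124): 13 bp
  [124,136): 12 bp
  [136,144): 8 bp
  [144,153): 9 bp
  [153,160): 7 bp
  [160,167): 7 bp
  [167,182): 15 bp
  [182,186): 4 bp
  [186,193): 7 bp
  [193,206): 13 bp
  [206,223): 17 bp
  [223,228): 5 bp
  [228,243): 15 bp
  [243,250): 7 bp
  [250,258): 8 bp
  [258,274): 16 bp
  [274,285): 11 bp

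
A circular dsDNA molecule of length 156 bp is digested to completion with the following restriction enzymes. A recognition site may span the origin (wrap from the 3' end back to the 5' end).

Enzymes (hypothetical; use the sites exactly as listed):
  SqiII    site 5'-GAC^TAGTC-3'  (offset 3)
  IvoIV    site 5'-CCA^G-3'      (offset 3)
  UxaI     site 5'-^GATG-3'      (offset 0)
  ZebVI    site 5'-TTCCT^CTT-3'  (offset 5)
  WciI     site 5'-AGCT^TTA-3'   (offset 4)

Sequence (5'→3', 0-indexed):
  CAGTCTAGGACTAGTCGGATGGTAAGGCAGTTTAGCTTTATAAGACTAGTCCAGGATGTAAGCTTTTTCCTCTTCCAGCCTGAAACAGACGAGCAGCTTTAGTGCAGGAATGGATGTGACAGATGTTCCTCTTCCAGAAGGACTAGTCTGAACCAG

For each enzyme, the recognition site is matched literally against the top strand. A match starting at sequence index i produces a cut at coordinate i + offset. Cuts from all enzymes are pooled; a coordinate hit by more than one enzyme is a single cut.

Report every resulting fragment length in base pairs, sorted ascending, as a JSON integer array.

[1,6,6,6,7,7,9,9,9,12,12,14,17,20,21]

Per-enzyme occurrences:
  SqiII (GACTAGTC, off=3): starts [8, 43, 140] → cuts [11, 46, 143]
  IvoIV (CCAG, off=3): starts [50, 74, 133, 152] → cuts [53, 77, 136, 155]
  UxaI (GATG, off=0): starts [17, 54, 112, 121] → cuts [17, 54, 112, 121]
  ZebVI (TTCCTCTT, off=5): starts [66, 125] → cuts [71, 130]
  WciI (AGCTTTA, off=4): starts [33, 94] → cuts [37, 98]

All cut coordinates (distinct, sorted): [11, 17, 37, 46, 53, 54, 71, 77, 98, 112, 121, 130, 136, 143, 155]

Fragments:
  11→17: 6 bp
  17→37: 20 bp
  37→46: 9 bp
  46→53: 7 bp
  53→54: 1 bp
  54→71: 17 bp
  71→77: 6 bp
  77→98: 21 bp
  98→112: 14 bp
  112→121: 9 bp
  121→130: 9 bp
  130→136: 6 bp
  136→143: 7 bp
  143→155: 12 bp
  155→11 (wrap): 156-155+11 = 12 bp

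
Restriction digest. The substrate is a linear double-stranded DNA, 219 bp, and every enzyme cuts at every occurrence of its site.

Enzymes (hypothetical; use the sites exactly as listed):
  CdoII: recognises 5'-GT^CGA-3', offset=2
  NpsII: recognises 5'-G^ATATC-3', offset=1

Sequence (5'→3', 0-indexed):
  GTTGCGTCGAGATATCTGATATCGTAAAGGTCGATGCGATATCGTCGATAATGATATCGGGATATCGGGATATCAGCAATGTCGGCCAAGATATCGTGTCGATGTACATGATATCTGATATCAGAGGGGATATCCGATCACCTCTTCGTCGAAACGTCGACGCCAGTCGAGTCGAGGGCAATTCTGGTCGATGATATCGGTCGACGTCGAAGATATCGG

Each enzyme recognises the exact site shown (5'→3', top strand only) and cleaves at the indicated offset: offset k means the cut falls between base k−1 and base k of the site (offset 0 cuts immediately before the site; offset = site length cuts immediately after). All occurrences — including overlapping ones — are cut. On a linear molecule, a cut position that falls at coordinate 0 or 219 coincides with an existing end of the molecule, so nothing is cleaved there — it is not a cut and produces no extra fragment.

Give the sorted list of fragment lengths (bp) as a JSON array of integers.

Site scan:
  CdoII GTCGA/2: at [5, 29, 43, 97, 147, 155, 165, 170, 186, 199, 205] ⇒ [7, 31, 45, 99, 149, 157, 167, 172, 188, 201, 207]
  NpsII GATATC/1: at [10, 17, 37, 52, 60, 68, 89, 109, 116, 128, 192, 211] ⇒ [11, 18, 38, 53, 61, 69, 90, 110, 117, 129, 193, 212]

Pooled cuts: [7, 11, 18, 31, 38, 45, 53, 61, 69, 90, 99, 110, 117, 129, 149, 157, 167, 172, 188, 193, 201, 207, 212]

Fragment lengths:
  [0,7): 7 bp
  [7,11): 4 bp
  [11,18): 7 bp
  [18,31): 13 bp
  [31,38): 7 bp
  [38,45): 7 bp
  [45,53): 8 bp
  [53,61): 8 bp
  [61,69): 8 bp
  [69,90): 21 bp
  [90,99): 9 bp
  [99,110): 11 bp
  [110,117): 7 bp
  [117,129): 12 bp
  [129,149): 20 bp
  [149,157): 8 bp
  [157,167): 10 bp
  [167,172): 5 bp
  [172,188): 16 bp
  [188,193): 5 bp
  [193,201): 8 bp
  [201,207): 6 bp
  [207,212): 5 bp
  [212,219): 7 bp

[4,5,5,5,6,7,7,7,7,7,7,8,8,8,8,8,9,10,11,12,13,16,20,21]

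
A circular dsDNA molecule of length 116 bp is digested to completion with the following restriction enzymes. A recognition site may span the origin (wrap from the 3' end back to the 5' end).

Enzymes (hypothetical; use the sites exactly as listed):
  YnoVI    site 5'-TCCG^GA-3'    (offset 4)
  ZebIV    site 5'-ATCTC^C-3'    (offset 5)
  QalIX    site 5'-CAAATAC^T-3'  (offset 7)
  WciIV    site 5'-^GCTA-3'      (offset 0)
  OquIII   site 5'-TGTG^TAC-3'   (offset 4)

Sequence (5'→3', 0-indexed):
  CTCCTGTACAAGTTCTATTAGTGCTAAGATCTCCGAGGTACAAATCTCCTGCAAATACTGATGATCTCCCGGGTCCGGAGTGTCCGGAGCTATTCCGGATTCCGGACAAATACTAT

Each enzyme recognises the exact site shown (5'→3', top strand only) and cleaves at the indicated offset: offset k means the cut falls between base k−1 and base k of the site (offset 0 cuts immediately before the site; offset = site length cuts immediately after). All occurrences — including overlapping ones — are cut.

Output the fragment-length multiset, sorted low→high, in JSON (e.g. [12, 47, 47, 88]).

[2,6,7,9,9,9,9,10,10,11,15,19]

Per-enzyme occurrences:
  YnoVI (TCCGGA, off=4): starts [73, 82, 93, 100] → cuts [77, 86, 97, 104]
  ZebIV (ATCTCC, off=5): starts [28, 43, 63, 114] → cuts [3, 33, 48, 68]
  QalIX (CAAATACT, off=7): starts [51, 106] → cuts [58, 113]
  WciIV (GCTA, off=0): starts [22, 88] → cuts [22, 88]
  OquIII (TGTGTAC, off=4): no sites

All cut coordinates (distinct, sorted): [3, 22, 33, 48, 58, 68, 77, 86, 88, 97, 104, 113]

Fragment lengths:
  3→22: 19 bp
  22→33: 11 bp
  33→48: 15 bp
  48→58: 10 bp
  58→68: 10 bp
  68→77: 9 bp
  77→86: 9 bp
  86→88: 2 bp
  88→97: 9 bp
  97→104: 7 bp
  104→113: 9 bp
  113→3 (wrap): 116-113+3 = 6 bp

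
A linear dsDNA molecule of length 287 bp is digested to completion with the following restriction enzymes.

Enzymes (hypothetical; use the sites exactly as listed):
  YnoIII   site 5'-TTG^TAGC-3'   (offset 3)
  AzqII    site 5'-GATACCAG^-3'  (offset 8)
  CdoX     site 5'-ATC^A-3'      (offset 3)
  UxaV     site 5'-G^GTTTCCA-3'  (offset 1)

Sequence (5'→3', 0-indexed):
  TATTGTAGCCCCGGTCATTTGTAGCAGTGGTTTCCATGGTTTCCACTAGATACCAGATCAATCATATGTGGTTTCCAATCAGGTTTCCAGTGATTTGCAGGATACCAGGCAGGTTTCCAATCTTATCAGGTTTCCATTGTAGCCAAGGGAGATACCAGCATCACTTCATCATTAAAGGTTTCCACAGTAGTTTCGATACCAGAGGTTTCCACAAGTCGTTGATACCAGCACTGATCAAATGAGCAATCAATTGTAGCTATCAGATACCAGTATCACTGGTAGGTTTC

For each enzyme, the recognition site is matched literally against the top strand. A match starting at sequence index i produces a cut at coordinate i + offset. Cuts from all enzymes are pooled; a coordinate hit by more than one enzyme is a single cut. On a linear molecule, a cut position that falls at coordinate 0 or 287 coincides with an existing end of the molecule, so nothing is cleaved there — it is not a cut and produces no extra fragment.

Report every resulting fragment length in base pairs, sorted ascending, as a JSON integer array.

Per-enzyme occurrences:
  YnoIII TTGTAGC/3: at [2, 18, 136, 250] ⇒ [5, 21, 139, 253]
  AzqII GATACCAG/8: at [48, 100, 150, 194, 220, 262] ⇒ [56, 108, 158, 202, 228, 270]
  CdoX ATCA/3: at [56, 60, 77, 124, 159, 167, 233, 245, 258, 271] ⇒ [59, 63, 80, 127, 162, 170, 236, 248, 261, 274]
  UxaV GGTTTCCA/1: at [28, 37, 69, 81, 111, 128, 176, 203] ⇒ [29, 38, 70, 82, 112, 129, 177, 204]

Pooled cuts: [5, 21, 29, 38, 56, 59, 63, 70, 80, 82, 108, 112, 127, 129, 139, 158, 162, 170, 177, 202, 204, 228, 236, 248, 253, 261, 270, 274]

Fragment lengths:
  [0,5): 5 bp
  [5,21): 16 bp
  [21,29): 8 bp
  [29,38): 9 bp
  [38,56): 18 bp
  [56,59): 3 bp
  [59,63): 4 bp
  [63,70): 7 bp
  [70,80): 10 bp
  [80,82): 2 bp
  [82,108): 26 bp
  [108,112): 4 bp
  [112,127): 15 bp
  [127,129): 2 bp
  [129,139): 10 bp
  [139,158): 19 bp
  [158,162): 4 bp
  [162,170): 8 bp
  [170,177): 7 bp
  [177,202): 25 bp
  [202,204): 2 bp
  [204,228): 24 bp
  [228,236): 8 bp
  [236,248): 12 bp
  [248,253): 5 bp
  [253,261): 8 bp
  [261,270): 9 bp
  [270,274): 4 bp
  [274,287): 13 bp

[2,2,2,3,4,4,4,4,5,5,7,7,8,8,8,8,9,9,10,10,12,13,15,16,18,19,24,25,26]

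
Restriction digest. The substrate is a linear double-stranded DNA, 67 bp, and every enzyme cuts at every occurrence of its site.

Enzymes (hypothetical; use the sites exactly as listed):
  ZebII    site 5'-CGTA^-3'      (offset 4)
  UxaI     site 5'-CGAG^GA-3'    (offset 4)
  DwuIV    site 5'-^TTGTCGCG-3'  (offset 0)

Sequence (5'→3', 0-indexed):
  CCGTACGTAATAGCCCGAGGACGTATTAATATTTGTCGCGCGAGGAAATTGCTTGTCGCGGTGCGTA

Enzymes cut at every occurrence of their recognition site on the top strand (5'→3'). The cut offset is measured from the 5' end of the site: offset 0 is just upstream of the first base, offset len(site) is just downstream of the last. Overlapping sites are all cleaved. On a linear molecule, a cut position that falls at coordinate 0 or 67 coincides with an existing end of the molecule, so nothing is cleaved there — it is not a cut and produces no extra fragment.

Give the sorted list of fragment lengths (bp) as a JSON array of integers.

[4,5,6,7,8,10,12,15]

Per-enzyme occurrences:
  ZebII (CGTA, off=4): starts [1, 5, 21, 63] → cuts [5, 9, 25] (position 67 is a terminus of the linear molecule — no cut)
  UxaI (CGAGGA, off=4): starts [15, 40] → cuts [19, 44]
  DwuIV (TTGTCGCG, off=0): starts [32, 52] → cuts [32, 52]

All cut coordinates (distinct, sorted): [5, 9, 19, 25, 32, 44, 52]

Fragment lengths:
  [0,5): 5 bp
  [5,9): 4 bp
  [9,19): 10 bp
  [19,25): 6 bp
  [25,32): 7 bp
  [32,44): 12 bp
  [44,52): 8 bp
  [52,67): 15 bp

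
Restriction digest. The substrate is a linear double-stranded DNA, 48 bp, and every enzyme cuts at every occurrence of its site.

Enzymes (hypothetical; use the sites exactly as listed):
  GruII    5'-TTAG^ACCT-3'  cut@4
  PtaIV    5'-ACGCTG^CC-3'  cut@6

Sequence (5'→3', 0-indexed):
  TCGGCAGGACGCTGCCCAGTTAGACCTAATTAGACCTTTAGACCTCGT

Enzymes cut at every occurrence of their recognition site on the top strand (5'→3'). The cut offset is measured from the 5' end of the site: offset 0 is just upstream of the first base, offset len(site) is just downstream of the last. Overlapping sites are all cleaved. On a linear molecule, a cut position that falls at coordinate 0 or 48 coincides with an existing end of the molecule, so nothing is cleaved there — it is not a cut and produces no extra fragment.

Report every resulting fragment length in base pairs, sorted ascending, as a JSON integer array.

Site scan:
  GruII TTAGACCT/4: at [19, 29, 37] ⇒ [23, 33, 41]
  PtaIV ACGCTGCC/6: at [8] ⇒ [14]

Pooled cuts: [14, 23, 33, 41]

Fragments:
  [0,14): 14 bp
  [14,23): 9 bp
  [23,33): 10 bp
  [33,41): 8 bp
  [41,48): 7 bp

[7,8,9,10,14]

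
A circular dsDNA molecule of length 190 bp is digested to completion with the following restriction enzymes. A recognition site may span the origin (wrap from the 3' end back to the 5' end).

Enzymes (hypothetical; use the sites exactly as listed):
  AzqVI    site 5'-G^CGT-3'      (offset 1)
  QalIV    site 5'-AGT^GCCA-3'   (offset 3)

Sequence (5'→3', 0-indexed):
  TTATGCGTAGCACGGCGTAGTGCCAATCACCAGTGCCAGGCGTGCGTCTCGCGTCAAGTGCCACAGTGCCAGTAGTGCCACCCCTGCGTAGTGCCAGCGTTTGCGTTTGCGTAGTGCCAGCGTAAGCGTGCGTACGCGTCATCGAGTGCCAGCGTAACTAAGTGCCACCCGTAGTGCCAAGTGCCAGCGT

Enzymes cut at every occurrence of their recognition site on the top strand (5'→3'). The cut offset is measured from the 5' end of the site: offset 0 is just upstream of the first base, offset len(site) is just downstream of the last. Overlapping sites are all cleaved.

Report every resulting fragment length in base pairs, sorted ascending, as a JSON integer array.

[4,4,5,5,5,5,6,6,6,6,6,6,6,6,7,7,8,8,8,9,10,10,11,11,12,13]

Site scan:
  AzqVI GCGT/1: at [4, 14, 39, 43, 50, 85, 96, 102, 108, 119, 125, 129, 135, 151, 186] ⇒ [5, 15, 40, 44, 51, 86, 97, 103, 109, 120, 126, 130, 136, 152, 187]
  QalIV AGTGCCA/3: at [18, 31, 56, 64, 73, 89, 112, 144, 160, 172, 179] ⇒ [21, 34, 59, 67, 76, 92, 115, 147, 163, 175, 182]

Pooled cuts: [5, 15, 21, 34, 40, 44, 51, 59, 67, 76, 86, 92, 97, 103, 109, 115, 120, 126, 130, 136, 147, 152, 163, 175, 182, 187]

Fragments:
  5→15: 10 bp
  15→21: 6 bp
  21→34: 13 bp
  34→40: 6 bp
  40→44: 4 bp
  44→51: 7 bp
  51→59: 8 bp
  59→67: 8 bp
  67→76: 9 bp
  76→86: 10 bp
  86→92: 6 bp
  92→97: 5 bp
  97→103: 6 bp
  103→109: 6 bp
  109→115: 6 bp
  115→120: 5 bp
  120→126: 6 bp
  126→130: 4 bp
  130→136: 6 bp
  136→147: 11 bp
  147→152: 5 bp
  152→163: 11 bp
  163→175: 12 bp
  175→182: 7 bp
  182→187: 5 bp
  187→5 (wrap): 190-187+5 = 8 bp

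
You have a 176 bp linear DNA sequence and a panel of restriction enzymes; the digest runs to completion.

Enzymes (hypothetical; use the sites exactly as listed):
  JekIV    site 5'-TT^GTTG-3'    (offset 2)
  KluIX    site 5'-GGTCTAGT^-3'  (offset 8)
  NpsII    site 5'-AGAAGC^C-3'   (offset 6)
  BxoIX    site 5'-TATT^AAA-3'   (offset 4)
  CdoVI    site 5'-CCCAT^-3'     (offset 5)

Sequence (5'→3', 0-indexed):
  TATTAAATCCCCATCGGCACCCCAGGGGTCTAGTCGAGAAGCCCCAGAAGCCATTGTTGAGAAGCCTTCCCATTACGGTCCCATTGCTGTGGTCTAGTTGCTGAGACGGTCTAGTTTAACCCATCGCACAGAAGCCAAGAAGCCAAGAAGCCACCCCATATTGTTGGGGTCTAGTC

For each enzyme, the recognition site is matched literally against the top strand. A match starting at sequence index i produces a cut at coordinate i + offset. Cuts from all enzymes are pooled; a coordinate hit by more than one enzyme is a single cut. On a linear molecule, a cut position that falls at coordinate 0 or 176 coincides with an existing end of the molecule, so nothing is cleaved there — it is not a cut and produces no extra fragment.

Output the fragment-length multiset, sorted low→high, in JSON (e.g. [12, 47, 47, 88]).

Per-enzyme occurrences:
  JekIV (TTGTTG, off=2): starts [53, 160] → cuts [55, 162]
  KluIX (GGTCTAGT, off=8): starts [26, 90, 107, 167] → cuts [34, 98, 115, 175]
  NpsII (AGAAGCC, off=6): starts [36, 45, 59, 129, 137, 145] → cuts [42, 51, 65, 135, 143, 151]
  BxoIX (TATTAAA, off=4): starts [0] → cuts [4]
  CdoVI (CCCAT, off=5): starts [9, 68, 79, 119, 154] → cuts [14, 73, 84, 124, 159]

Pooled cuts: [4, 14, 34, 42, 51, 55, 65, 73, 84, 98, 115, 124, 135, 143, 151, 159, 162, 175]

Fragment lengths:
  [0,4): 4 bp
  [4,14): 10 bp
  [14,34): 20 bp
  [34,42): 8 bp
  [42,51): 9 bp
  [51,55): 4 bp
  [55,65): 10 bp
  [65,73): 8 bp
  [73,84): 11 bp
  [84,98): 14 bp
  [98,115): 17 bp
  [115,124): 9 bp
  [124,135): 11 bp
  [135,143): 8 bp
  [143,151): 8 bp
  [151,159): 8 bp
  [159,162): 3 bp
  [162,175): 13 bp
  [175,176): 1 bp

[1,3,4,4,8,8,8,8,8,9,9,10,10,11,11,13,14,17,20]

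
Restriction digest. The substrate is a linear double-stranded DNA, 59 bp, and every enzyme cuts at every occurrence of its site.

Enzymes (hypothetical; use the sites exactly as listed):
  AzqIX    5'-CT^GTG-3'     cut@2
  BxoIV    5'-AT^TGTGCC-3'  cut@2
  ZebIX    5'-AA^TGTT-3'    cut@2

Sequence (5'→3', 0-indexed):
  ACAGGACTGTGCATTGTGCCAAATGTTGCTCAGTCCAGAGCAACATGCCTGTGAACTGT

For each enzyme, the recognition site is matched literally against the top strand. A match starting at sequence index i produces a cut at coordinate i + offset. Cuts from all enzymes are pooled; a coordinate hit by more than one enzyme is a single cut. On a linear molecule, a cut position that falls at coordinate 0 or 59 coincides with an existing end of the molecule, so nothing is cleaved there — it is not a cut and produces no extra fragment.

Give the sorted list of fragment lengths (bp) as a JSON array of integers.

[6,8,9,9,27]

Per-enzyme occurrences:
  AzqIX CTGTG/2: at [6, 48] ⇒ [8, 50]
  BxoIV ATTGTGCC/2: at [12] ⇒ [14]
  ZebIX AATGTT/2: at [21] ⇒ [23]

Pooled cuts: [8, 14, 23, 50]

Fragments:
  [0,8): 8 bp
  [8,14): 6 bp
  [14,23): 9 bp
  [23,50): 27 bp
  [50,59): 9 bp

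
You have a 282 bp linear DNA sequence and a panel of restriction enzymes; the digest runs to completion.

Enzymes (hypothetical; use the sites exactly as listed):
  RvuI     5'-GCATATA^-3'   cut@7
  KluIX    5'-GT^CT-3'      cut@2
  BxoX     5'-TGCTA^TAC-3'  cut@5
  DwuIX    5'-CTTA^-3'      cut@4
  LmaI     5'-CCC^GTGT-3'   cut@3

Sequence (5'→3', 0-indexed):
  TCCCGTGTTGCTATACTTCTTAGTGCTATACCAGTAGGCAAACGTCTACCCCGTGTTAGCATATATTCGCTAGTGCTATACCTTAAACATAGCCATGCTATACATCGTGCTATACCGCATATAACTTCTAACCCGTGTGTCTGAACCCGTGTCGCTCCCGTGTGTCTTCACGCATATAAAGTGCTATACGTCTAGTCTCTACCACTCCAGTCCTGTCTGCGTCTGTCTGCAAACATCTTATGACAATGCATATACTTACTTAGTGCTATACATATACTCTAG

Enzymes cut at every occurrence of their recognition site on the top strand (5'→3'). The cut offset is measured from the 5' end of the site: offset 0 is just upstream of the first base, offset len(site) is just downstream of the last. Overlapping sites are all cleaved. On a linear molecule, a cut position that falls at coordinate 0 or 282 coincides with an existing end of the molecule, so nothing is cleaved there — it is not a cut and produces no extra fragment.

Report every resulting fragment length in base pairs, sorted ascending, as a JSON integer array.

Site scan:
  RvuI (GCATATA, off=7): starts [58, 116, 171, 247] → cuts [65, 123, 178, 254]
  KluIX (GTCT, off=2): starts [43, 138, 163, 189, 194, 214, 220, 224] → cuts [45, 140, 165, 191, 196, 216, 222, 226]
  BxoX (TGCTATAC, off=5): starts [8, 23, 73, 95, 107, 181, 263] → cuts [13, 28, 78, 100, 112, 186, 268]
  DwuIX (CTTA, off=4): starts [18, 81, 236, 254, 258] → cuts [22, 85, 240, 258, 262]
  LmaI (CCCGTGT, off=3): starts [1, 49, 131, 145, 156] → cuts [4, 52, 134, 148, 159]

Pooled cuts: [4, 13, 22, 28, 45, 52, 65, 78, 85, 100, 112, 123, 134, 140, 148, 159, 165, 178, 186, 191, 196, 216, 222, 226, 240, 254, 258, 262, 268]

Fragment lengths:
  [0,4): 4 bp
  [4,13): 9 bp
  [13,22): 9 bp
  [22,28): 6 bp
  [28,45): 17 bp
  [45,52): 7 bp
  [52,65): 13 bp
  [65,78): 13 bp
  [78,85): 7 bp
  [85,100): 15 bp
  [100,112): 12 bp
  [112,123): 11 bp
  [123,134): 11 bp
  [134,140): 6 bp
  [140,148): 8 bp
  [148,159): 11 bp
  [159,165): 6 bp
  [165,178): 13 bp
  [178,186): 8 bp
  [186,191): 5 bp
  [191,196): 5 bp
  [196,216): 20 bp
  [216,222): 6 bp
  [222,226): 4 bp
  [226,240): 14 bp
  [240,254): 14 bp
  [254,258): 4 bp
  [258,262): 4 bp
  [262,268): 6 bp
  [268,282): 14 bp

[4,4,4,4,5,5,6,6,6,6,6,7,7,8,8,9,9,11,11,11,12,13,13,13,14,14,14,15,17,20]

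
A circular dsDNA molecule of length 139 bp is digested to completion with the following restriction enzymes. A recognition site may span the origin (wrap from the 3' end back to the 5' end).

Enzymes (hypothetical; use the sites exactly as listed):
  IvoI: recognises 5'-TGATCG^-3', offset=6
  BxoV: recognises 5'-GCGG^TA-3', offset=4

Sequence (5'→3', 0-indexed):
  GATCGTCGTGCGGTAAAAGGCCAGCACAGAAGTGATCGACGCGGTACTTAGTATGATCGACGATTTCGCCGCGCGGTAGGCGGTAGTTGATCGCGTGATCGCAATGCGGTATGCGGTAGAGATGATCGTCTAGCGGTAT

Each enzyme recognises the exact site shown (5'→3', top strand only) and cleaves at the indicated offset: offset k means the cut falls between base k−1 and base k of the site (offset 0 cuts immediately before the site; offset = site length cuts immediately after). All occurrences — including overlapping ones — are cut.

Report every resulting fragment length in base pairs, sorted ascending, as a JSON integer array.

[6,7,7,8,8,8,8,8,10,12,15,17,25]

Scan for sites:
  IvoI (TGATCG, off=6): starts [32, 53, 87, 95, 122, 138] → cuts [5, 38, 59, 93, 101, 128]
  BxoV (GCGGTA, off=4): starts [9, 40, 72, 79, 105, 112, 132] → cuts [13, 44, 76, 83, 109, 116, 136]

All cut coordinates (distinct, sorted): [5, 13, 38, 44, 59, 76, 83, 93, 101, 109, 116, 128, 136]

Fragments:
  5→13: 8 bp
  13→38: 25 bp
  38→44: 6 bp
  44→59: 15 bp
  59→76: 17 bp
  76→83: 7 bp
  83→93: 10 bp
  93→101: 8 bp
  101→109: 8 bp
  109→116: 7 bp
  116→128: 12 bp
  128→136: 8 bp
  136→5 (wrap): 139-136+5 = 8 bp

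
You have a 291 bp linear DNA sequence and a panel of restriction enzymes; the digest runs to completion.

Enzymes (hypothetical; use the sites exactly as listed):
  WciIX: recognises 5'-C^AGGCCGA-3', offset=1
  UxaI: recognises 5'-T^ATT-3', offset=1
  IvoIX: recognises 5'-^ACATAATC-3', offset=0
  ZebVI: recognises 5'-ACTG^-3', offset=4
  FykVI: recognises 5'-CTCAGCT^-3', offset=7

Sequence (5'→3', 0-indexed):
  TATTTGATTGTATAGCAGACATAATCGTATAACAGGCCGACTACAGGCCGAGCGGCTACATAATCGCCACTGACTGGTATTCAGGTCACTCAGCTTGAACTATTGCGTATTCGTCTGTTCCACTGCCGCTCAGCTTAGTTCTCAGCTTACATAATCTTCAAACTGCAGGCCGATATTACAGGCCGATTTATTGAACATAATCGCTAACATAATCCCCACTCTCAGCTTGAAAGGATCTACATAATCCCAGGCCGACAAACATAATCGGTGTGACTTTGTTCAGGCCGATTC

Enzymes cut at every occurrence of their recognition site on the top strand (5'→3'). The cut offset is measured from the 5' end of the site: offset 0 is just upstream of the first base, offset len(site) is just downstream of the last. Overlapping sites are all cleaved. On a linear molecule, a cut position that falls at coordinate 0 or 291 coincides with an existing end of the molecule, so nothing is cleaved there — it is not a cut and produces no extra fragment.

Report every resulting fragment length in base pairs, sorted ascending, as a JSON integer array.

[1,1,1,2,4,5,5,6,7,8,10,10,10,10,10,11,11,12,12,13,15,15,17,17,17,17,21,23]

Scan for sites:
  WciIX (CAGGCCGA, off=1): starts [32, 43, 165, 178, 247, 280] → cuts [33, 44, 166, 179, 248, 281]
  UxaI (TATT, off=1): starts [0, 77, 100, 107, 173, 188] → cuts [1, 78, 101, 108, 174, 189]
  IvoIX (ACATAATC, off=0): starts [18, 57, 148, 194, 206, 238, 258] → cuts [18, 57, 148, 194, 206, 238, 258]
  ZebVI (ACTG, off=4): starts [68, 72, 121, 161] → cuts [72, 76, 125, 165]
  FykVI (CTCAGCT, off=7): starts [88, 128, 140, 220] → cuts [95, 135, 147, 227]

All cut coordinates (distinct, sorted): [1, 18, 33, 44, 57, 72, 76, 78, 95, 101, 108, 125, 135, 147, 148, 165, 166, 174, 179, 189, 194, 206, 227, 238, 248, 258, 281]

Fragments:
  [0,1): 1 bp
  [1,18): 17 bp
  [18,33): 15 bp
  [33,44): 11 bp
  [44,57): 13 bp
  [57,72): 15 bp
  [72,76): 4 bp
  [76,78): 2 bp
  [78,95): 17 bp
  [95,101): 6 bp
  [101,108): 7 bp
  [108,125): 17 bp
  [125,135): 10 bp
  [135,147): 12 bp
  [147,148): 1 bp
  [148,165): 17 bp
  [165,166): 1 bp
  [166,174): 8 bp
  [174,179): 5 bp
  [179,189): 10 bp
  [189,194): 5 bp
  [194,206): 12 bp
  [206,227): 21 bp
  [227,238): 11 bp
  [238,248): 10 bp
  [248,258): 10 bp
  [258,281): 23 bp
  [281,291): 10 bp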